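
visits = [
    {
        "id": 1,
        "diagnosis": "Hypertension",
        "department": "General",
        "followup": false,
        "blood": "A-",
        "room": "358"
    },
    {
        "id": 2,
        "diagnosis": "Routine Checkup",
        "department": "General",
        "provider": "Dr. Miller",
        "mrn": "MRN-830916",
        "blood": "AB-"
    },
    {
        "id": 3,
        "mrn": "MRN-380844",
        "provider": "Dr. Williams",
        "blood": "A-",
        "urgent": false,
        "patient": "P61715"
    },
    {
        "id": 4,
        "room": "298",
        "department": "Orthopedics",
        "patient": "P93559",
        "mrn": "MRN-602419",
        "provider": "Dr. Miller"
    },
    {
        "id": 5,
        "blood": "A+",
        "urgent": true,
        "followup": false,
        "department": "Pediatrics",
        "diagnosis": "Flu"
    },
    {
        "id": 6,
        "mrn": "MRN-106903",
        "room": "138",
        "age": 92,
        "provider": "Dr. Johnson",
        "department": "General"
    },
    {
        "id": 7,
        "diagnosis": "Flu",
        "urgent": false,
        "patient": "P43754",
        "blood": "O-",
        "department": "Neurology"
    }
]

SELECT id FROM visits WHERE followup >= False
[1, 5]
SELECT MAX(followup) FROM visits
False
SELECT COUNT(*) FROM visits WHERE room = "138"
1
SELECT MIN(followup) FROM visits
False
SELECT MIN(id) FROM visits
1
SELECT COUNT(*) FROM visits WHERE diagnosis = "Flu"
2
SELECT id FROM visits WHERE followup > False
[]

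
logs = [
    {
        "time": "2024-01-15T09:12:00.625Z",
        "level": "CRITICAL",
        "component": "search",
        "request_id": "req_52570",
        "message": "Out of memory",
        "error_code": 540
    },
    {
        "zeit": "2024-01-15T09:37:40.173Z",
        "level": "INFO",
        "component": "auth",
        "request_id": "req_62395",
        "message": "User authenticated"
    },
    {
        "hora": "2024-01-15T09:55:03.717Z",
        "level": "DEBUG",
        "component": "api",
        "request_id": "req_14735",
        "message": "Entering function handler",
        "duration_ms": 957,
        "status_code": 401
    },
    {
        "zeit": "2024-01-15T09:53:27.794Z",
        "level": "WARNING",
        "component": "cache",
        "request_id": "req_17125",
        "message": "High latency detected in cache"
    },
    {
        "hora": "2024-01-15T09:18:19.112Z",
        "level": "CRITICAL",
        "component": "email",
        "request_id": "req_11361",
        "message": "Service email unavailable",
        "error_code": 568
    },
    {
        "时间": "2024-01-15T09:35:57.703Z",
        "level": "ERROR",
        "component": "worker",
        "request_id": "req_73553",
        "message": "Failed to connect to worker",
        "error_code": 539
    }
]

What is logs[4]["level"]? "CRITICAL"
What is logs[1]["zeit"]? "2024-01-15T09:37:40.173Z"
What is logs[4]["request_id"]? "req_11361"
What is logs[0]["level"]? "CRITICAL"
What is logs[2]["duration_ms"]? 957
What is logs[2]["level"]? "DEBUG"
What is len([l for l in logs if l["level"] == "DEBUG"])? 1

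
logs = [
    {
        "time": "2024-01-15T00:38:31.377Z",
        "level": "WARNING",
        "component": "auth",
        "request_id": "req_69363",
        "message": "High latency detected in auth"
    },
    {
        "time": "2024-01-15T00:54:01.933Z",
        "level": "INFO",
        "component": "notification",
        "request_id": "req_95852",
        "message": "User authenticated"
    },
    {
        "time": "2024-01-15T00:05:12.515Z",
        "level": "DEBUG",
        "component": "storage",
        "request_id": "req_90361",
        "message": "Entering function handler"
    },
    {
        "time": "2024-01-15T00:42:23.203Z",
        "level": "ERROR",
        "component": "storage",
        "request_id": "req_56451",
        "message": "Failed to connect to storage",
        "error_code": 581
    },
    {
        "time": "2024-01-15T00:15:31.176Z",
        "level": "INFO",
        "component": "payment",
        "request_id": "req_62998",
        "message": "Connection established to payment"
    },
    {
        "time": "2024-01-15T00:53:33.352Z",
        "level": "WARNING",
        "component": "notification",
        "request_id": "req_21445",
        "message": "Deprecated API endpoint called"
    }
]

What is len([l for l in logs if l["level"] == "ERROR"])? 1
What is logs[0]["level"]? "WARNING"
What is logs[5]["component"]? "notification"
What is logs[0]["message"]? "High latency detected in auth"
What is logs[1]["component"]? "notification"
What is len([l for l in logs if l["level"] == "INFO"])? 2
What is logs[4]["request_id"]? "req_62998"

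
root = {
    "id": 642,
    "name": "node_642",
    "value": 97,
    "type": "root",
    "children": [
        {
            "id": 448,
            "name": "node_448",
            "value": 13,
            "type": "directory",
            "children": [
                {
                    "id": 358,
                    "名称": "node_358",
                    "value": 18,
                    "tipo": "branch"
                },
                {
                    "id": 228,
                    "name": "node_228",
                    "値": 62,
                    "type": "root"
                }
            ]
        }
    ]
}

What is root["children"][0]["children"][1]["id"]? 228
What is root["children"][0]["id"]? 448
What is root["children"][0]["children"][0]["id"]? 358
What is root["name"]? "node_642"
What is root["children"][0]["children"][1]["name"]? "node_228"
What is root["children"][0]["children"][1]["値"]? 62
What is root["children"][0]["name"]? "node_448"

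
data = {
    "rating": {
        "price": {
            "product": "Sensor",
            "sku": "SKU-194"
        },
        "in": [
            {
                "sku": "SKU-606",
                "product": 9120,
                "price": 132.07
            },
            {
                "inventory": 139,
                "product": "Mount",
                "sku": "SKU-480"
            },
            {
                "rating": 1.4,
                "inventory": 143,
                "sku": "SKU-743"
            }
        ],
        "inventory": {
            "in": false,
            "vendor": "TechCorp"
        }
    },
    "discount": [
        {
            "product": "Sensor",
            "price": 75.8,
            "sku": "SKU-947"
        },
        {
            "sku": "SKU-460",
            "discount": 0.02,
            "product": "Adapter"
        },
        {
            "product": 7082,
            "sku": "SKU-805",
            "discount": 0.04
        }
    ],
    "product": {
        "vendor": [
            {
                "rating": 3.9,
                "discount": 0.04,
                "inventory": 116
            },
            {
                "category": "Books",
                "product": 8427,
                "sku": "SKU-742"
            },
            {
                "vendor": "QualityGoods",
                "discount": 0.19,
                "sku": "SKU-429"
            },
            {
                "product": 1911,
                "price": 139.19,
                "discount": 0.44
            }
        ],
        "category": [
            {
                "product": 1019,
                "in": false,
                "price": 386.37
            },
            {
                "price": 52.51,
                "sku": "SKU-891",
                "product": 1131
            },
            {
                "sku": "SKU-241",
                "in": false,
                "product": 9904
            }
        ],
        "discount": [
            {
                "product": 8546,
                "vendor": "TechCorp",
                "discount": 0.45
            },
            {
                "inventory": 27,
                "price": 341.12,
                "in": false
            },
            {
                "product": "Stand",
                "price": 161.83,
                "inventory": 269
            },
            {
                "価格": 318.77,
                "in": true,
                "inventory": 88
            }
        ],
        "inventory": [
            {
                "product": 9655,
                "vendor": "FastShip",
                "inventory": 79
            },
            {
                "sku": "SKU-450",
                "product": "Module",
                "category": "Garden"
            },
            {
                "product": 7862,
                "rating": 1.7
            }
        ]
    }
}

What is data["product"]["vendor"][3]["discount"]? 0.44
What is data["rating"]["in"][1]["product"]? "Mount"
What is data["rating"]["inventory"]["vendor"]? "TechCorp"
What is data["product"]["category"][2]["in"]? False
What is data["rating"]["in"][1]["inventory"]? 139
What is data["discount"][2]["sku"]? "SKU-805"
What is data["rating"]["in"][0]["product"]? 9120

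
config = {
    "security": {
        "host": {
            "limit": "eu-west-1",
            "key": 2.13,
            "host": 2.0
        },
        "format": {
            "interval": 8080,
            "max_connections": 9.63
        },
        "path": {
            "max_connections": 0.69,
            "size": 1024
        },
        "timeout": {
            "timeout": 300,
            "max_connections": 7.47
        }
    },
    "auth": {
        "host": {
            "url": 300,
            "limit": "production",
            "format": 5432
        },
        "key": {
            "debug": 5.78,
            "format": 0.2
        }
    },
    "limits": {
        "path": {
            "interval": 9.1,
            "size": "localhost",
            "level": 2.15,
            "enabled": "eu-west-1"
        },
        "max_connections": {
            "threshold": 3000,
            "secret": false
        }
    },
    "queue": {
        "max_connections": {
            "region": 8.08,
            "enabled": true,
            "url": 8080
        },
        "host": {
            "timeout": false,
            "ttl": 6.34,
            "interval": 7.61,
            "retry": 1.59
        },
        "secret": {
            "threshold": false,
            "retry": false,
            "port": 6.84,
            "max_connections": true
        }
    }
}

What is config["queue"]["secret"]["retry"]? False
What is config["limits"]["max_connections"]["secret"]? False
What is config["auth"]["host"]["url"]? 300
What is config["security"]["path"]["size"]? 1024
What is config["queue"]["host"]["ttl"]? 6.34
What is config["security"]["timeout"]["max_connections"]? 7.47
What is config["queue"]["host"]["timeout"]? False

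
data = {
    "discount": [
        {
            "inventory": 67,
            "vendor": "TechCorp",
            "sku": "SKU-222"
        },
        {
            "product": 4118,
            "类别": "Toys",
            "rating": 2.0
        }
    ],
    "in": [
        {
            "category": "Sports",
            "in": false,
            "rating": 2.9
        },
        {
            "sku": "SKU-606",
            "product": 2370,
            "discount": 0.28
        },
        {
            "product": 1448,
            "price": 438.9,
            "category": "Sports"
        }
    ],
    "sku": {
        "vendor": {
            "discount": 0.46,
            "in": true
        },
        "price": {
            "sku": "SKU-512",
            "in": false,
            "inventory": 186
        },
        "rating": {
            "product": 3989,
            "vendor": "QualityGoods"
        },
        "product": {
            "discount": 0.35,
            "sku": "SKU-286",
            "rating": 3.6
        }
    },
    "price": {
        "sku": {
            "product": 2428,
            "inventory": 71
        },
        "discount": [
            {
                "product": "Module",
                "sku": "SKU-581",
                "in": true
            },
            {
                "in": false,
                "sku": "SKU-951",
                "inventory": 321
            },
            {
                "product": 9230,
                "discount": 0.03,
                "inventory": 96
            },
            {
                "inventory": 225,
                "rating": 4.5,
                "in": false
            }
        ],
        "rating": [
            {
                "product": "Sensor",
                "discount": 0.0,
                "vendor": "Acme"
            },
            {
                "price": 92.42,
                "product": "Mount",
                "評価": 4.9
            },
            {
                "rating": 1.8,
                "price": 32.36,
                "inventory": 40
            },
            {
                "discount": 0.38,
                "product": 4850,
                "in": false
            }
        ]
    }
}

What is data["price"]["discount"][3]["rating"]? 4.5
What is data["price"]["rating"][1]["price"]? 92.42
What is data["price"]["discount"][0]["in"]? True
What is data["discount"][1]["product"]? 4118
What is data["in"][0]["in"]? False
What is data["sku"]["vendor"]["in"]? True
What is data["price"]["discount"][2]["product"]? 9230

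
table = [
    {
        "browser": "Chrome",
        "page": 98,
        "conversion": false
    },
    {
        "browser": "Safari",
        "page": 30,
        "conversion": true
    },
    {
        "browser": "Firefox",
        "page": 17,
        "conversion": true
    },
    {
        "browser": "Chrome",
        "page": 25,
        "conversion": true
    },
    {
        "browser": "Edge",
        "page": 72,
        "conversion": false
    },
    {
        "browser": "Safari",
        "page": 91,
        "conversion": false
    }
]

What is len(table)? 6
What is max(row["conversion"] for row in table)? True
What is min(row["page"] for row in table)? 17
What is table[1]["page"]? 30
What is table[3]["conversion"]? True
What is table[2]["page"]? 17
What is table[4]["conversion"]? False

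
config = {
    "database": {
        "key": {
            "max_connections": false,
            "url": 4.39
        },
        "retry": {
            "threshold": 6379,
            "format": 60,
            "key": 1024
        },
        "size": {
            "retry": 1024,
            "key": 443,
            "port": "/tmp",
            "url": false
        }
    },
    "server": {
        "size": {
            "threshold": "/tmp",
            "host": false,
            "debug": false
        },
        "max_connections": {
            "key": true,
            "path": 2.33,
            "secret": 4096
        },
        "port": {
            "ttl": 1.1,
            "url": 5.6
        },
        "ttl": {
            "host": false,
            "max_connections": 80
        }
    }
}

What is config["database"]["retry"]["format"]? 60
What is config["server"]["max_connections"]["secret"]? 4096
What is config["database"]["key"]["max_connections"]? False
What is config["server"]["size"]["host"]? False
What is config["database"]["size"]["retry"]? 1024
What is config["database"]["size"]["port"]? "/tmp"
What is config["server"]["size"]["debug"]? False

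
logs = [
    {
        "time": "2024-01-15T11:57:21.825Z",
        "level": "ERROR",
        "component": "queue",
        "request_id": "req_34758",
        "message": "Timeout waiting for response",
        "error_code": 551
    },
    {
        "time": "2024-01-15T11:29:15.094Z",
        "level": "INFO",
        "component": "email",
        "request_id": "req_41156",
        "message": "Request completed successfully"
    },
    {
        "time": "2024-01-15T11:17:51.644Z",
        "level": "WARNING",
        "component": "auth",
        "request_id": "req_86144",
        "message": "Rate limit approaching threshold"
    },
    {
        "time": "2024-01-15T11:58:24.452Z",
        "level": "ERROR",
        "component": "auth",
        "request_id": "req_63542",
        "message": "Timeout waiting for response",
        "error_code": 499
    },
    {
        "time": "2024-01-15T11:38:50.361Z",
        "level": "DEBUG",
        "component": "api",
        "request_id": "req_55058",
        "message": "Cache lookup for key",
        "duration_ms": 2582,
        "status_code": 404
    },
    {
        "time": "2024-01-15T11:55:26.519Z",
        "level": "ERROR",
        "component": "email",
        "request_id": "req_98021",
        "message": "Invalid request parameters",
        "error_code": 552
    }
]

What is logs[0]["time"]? "2024-01-15T11:57:21.825Z"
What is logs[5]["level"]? "ERROR"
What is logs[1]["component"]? "email"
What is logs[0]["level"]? "ERROR"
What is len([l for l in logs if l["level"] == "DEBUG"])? 1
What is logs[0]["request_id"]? "req_34758"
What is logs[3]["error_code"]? 499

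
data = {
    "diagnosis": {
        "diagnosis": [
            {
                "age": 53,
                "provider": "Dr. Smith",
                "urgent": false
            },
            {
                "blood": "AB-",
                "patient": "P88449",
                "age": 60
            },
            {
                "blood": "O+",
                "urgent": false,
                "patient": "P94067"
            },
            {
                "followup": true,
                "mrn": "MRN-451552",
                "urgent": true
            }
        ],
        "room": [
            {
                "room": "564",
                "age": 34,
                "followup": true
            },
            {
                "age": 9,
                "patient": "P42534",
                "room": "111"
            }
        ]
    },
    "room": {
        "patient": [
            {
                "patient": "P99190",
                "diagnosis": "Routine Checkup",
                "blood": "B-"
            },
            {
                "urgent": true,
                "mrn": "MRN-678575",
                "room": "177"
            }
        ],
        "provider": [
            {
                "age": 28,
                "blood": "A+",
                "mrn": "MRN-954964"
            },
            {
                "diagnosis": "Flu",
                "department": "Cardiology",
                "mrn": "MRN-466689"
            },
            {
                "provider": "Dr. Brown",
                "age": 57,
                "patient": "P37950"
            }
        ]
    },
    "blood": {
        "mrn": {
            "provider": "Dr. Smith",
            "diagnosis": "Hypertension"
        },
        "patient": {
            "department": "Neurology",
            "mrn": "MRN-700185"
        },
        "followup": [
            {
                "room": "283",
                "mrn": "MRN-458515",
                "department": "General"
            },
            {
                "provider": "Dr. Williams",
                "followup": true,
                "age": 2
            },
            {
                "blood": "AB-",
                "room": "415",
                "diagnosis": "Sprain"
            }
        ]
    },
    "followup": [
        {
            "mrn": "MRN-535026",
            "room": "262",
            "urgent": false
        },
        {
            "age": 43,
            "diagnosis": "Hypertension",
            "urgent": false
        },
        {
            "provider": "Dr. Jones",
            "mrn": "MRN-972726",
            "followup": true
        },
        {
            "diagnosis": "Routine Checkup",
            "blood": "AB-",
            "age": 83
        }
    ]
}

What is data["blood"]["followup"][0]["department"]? "General"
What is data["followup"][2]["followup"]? True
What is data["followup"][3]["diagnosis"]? "Routine Checkup"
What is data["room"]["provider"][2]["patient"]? "P37950"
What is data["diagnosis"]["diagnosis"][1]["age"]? 60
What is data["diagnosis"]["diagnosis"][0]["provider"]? "Dr. Smith"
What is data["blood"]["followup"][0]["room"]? "283"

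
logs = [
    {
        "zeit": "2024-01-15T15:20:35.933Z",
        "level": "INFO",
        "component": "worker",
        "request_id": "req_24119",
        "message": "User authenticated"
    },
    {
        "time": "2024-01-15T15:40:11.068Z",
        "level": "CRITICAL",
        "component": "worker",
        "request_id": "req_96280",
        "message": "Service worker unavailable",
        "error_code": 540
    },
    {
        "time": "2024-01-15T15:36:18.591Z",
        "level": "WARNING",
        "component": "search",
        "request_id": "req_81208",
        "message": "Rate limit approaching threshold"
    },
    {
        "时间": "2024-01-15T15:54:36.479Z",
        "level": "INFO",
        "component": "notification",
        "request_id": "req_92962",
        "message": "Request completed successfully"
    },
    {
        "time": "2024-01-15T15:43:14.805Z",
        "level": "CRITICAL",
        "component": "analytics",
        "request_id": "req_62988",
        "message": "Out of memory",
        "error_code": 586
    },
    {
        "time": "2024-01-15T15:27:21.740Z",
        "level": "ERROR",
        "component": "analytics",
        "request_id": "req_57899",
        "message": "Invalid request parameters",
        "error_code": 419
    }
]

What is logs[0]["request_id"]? "req_24119"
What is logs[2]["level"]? "WARNING"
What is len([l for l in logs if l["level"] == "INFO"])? 2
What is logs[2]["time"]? "2024-01-15T15:36:18.591Z"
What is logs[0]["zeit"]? "2024-01-15T15:20:35.933Z"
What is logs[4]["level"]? "CRITICAL"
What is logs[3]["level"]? "INFO"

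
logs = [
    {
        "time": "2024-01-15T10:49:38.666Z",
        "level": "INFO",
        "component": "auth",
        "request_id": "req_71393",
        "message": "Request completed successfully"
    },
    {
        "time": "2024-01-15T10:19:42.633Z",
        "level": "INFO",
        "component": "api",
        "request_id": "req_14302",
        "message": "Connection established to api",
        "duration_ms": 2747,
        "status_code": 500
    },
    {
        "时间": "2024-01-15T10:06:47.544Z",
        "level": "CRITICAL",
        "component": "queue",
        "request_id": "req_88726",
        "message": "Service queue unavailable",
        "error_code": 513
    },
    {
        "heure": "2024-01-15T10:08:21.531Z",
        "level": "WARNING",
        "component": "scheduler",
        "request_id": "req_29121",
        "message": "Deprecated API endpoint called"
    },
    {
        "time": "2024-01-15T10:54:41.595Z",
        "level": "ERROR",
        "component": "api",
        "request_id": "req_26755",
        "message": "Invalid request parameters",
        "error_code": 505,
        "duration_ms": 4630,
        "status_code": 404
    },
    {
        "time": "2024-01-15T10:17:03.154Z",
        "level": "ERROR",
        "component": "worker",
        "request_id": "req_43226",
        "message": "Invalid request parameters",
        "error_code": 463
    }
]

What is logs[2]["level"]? "CRITICAL"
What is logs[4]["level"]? "ERROR"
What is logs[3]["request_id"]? "req_29121"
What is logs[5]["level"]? "ERROR"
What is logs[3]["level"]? "WARNING"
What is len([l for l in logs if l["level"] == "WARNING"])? 1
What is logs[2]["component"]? "queue"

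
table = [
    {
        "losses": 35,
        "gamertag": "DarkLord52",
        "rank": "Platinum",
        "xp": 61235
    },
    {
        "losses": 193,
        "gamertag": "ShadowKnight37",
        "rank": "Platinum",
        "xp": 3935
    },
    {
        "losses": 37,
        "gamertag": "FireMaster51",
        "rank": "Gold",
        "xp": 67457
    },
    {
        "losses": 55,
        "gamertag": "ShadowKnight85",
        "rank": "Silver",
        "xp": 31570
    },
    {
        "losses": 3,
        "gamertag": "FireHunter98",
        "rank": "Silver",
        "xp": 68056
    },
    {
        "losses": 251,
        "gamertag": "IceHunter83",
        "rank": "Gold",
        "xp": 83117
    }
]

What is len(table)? 6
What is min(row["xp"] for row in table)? 3935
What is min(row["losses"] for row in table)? 3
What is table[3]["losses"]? 55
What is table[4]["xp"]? 68056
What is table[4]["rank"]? "Silver"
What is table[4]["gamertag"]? "FireHunter98"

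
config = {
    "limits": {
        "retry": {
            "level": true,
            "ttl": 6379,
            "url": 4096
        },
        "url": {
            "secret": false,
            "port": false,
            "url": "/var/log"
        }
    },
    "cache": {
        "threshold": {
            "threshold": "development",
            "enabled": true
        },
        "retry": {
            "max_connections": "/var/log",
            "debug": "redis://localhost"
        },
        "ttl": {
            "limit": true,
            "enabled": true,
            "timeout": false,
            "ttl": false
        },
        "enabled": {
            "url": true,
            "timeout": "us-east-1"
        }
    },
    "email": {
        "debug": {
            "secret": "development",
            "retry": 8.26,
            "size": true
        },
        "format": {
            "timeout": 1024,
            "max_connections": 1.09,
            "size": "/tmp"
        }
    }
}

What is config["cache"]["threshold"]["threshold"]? "development"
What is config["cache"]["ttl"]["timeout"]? False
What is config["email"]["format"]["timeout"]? 1024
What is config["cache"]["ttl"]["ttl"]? False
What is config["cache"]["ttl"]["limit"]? True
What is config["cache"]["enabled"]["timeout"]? "us-east-1"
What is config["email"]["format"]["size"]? "/tmp"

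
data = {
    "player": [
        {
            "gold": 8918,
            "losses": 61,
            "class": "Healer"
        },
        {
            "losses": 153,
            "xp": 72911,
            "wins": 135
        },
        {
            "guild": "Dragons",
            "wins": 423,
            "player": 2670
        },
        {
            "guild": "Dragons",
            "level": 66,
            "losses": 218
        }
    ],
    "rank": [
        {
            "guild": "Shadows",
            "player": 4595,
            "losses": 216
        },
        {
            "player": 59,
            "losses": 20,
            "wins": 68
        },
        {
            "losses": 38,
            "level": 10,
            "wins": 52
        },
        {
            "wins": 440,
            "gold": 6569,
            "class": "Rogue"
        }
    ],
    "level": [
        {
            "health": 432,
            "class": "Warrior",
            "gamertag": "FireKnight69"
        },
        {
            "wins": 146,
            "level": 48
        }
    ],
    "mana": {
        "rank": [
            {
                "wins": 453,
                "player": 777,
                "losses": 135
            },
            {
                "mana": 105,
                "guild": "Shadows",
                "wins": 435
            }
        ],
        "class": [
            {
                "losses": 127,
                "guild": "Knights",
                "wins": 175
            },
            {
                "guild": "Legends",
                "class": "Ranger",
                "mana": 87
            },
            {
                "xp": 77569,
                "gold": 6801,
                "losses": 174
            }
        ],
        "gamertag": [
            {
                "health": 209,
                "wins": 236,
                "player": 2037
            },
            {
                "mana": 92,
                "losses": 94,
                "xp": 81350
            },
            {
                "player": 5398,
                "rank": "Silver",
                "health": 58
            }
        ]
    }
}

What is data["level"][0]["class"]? "Warrior"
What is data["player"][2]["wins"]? 423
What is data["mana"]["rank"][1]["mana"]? 105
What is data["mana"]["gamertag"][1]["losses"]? 94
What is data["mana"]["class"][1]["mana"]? 87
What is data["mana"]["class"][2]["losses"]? 174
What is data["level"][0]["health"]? 432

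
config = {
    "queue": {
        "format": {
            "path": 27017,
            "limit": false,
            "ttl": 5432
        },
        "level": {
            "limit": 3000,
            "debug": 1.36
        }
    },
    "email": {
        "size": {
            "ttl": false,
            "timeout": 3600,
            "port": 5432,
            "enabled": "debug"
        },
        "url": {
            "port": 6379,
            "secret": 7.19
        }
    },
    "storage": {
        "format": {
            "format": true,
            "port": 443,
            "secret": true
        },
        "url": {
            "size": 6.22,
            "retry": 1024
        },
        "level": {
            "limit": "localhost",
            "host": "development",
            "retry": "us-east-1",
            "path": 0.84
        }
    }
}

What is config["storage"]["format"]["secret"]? True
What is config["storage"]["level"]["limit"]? "localhost"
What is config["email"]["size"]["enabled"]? "debug"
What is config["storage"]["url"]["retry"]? 1024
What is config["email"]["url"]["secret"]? 7.19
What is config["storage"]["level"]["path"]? 0.84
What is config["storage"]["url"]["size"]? 6.22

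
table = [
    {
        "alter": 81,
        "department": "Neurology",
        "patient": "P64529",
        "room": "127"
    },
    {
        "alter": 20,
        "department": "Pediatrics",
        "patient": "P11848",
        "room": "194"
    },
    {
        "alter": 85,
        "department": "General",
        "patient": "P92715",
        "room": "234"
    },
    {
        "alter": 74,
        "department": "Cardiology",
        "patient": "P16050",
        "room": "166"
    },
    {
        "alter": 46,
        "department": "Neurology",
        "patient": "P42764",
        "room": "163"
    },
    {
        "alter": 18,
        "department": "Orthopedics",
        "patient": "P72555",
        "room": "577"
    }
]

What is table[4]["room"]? "163"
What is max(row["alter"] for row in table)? 85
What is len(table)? 6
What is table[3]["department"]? "Cardiology"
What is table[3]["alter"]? 74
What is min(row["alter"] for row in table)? 18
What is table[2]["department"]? "General"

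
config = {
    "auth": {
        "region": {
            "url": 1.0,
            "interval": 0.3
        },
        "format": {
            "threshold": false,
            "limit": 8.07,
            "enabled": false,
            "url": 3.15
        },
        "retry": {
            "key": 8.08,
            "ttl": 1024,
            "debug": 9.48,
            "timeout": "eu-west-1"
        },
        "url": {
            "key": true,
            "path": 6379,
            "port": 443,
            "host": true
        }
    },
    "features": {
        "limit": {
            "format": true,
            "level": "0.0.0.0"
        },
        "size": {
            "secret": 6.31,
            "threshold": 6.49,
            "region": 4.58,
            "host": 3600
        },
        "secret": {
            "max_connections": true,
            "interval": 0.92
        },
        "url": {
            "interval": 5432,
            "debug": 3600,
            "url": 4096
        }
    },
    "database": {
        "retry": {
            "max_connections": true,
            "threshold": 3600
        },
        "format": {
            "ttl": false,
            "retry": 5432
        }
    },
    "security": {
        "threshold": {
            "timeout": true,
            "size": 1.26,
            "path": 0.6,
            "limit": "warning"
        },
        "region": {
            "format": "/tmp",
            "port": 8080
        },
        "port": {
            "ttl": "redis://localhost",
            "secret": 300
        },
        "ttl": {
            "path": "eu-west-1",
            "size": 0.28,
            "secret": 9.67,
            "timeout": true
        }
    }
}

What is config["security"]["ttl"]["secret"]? 9.67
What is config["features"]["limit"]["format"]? True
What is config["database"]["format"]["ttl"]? False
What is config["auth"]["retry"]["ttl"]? 1024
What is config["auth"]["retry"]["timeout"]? "eu-west-1"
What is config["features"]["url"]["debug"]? 3600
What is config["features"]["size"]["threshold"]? 6.49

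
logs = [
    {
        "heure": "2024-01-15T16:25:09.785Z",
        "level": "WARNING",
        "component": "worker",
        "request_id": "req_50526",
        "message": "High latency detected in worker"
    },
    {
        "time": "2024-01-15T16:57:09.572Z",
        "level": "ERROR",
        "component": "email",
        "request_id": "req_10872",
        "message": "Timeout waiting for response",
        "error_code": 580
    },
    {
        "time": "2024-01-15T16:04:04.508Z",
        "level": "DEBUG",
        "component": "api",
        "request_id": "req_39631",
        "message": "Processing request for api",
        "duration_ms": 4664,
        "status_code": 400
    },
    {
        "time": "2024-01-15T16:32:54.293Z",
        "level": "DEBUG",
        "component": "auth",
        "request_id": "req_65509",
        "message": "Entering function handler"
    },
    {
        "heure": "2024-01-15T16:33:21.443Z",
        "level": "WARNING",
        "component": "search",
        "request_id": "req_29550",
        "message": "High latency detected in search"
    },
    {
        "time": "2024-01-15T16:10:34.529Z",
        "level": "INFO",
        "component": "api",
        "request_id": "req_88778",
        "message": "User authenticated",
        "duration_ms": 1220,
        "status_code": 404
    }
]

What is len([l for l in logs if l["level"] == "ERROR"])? 1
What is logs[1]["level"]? "ERROR"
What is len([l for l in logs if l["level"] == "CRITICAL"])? 0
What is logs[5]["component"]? "api"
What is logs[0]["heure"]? "2024-01-15T16:25:09.785Z"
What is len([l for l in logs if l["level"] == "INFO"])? 1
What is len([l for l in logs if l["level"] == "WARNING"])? 2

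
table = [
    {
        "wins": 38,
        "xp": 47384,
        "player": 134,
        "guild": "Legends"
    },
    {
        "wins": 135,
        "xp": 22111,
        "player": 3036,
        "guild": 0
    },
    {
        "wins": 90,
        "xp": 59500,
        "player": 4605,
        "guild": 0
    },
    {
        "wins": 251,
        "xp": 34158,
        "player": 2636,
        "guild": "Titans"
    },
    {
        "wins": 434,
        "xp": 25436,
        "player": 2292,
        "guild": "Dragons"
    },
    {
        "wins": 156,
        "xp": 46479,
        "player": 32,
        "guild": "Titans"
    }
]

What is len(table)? 6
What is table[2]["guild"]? 0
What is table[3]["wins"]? 251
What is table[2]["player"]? 4605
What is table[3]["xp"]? 34158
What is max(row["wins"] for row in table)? 434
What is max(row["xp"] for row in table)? 59500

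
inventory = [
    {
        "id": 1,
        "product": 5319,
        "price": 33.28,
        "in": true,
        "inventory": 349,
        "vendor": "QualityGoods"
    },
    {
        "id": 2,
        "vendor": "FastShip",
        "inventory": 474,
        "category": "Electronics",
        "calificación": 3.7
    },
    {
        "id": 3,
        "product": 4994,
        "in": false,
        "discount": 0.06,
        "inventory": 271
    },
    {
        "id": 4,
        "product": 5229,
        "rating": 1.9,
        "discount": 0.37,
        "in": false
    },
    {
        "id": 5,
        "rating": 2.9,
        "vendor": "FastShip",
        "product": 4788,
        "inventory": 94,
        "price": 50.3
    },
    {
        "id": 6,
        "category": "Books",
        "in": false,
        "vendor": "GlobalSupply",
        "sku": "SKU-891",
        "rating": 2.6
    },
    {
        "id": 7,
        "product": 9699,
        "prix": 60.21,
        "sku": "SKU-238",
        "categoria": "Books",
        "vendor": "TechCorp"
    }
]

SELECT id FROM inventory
[1, 2, 3, 4, 5, 6, 7]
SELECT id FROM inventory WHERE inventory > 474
[]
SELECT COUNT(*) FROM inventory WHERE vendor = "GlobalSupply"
1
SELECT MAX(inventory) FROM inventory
474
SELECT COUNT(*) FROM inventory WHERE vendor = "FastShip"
2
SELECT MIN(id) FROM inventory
1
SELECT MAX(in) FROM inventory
True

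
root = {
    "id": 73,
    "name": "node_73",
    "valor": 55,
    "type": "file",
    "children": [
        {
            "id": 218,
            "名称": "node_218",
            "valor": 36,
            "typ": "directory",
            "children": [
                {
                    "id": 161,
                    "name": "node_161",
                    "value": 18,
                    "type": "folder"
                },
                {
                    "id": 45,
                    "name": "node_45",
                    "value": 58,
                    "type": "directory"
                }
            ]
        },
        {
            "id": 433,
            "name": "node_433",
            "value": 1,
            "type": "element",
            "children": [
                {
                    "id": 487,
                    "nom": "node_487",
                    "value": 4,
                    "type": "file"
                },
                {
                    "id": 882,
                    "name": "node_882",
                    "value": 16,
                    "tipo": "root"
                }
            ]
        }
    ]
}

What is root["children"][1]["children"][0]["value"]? 4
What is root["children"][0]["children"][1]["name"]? "node_45"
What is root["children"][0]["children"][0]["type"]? "folder"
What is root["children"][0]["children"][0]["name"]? "node_161"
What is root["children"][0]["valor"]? 36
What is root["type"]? "file"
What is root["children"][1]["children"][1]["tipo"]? "root"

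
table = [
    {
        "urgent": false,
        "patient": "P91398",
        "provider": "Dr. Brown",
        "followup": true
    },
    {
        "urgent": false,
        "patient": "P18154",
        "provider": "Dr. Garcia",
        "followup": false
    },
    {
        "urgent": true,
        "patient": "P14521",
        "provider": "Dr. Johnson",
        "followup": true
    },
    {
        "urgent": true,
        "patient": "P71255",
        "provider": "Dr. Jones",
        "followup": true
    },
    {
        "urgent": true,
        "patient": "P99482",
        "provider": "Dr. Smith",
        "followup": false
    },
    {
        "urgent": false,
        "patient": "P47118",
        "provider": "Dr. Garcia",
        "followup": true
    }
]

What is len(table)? 6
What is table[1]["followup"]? False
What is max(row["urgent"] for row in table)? True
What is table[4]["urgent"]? True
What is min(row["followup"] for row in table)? False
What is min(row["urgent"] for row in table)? False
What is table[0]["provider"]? "Dr. Brown"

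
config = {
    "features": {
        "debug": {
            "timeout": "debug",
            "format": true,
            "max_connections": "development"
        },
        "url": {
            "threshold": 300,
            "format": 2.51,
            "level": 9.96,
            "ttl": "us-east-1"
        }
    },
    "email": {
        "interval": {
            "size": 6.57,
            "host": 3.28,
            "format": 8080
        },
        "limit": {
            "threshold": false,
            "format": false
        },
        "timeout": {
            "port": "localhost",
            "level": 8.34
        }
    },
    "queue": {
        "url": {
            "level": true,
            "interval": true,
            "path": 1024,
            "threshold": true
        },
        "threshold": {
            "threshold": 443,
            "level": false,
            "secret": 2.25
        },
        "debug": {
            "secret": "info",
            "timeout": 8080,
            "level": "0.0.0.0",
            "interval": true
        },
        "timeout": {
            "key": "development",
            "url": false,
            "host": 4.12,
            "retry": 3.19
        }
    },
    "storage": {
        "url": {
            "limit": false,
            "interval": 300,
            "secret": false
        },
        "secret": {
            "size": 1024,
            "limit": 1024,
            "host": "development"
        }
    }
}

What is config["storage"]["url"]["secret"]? False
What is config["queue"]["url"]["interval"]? True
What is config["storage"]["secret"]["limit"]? 1024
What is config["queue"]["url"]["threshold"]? True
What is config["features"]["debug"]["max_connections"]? "development"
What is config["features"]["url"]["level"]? 9.96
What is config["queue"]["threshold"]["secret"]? 2.25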